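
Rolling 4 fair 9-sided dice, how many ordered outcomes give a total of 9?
Coefficient of x^9 in (x + x² + ... + x^9)^4. By inclusion-exclusion on dice exceeding 9: Σ_j (-1)^j C(4,j)·C(9-1-9j, 3) = C(4,0)·C(8,3) = 1·56 = 56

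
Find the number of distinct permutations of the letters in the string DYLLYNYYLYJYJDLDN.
17! / (2! × 6! × 4! × 2! × 3!) = 857656800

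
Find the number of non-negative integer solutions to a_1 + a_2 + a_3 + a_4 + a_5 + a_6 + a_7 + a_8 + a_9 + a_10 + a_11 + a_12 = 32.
C(32+12-1, 12-1) = C(43, 11) = 5752004349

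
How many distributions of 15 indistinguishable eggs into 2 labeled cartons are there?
C(15+2-1, 2-1) = C(16, 1) = 16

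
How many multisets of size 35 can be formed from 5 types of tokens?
C(35+5-1, 5-1) = C(39, 4) = 82251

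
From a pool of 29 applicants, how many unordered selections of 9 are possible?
C(29,9) = 29!/(9!×20!) = 10015005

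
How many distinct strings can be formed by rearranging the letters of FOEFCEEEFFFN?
12! / (1! × 1! × 1! × 5! × 4!) = 166320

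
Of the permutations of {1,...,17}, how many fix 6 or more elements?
Exactly j fixed points: C(17,j)·!(17-j); sum over j ≥ 6 (derangement numbers via !m = (m-1)·(!(m-1) + !(m-2)): !0..!11 = 1, 0, 1, 2, 9, 44, 265, 1854, 14833, 133496, 1334961, 14684570). Σ_{j=6}^{17} C(17,j)·!(17-j) = C(17,6)·!11 + C(17,7)·!10 + C(17,8)·!9 + C(17,9)·!8 + C(17,10)·!7 + C(17,11)·!6 + C(17,12)·!5 + C(17,13)·!4 + C(17,14)·!3 + C(17,15)·!2 + C(17,16)·!1 + C(17,17)·!0 = 12376·14684570 + 19448·1334961 + 24310·133496 + 24310·14833 + 19448·1854 + 12376·265 + 6188·44 + 2380·9 + 680·2 + 136·1 + 17·0 + 1·1 = 211344069259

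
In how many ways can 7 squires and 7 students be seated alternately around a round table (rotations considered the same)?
Fix one of the squires: (7-1)! ways for the remaining squires, × 7! ways for the students = 720 × 5040 = 3628800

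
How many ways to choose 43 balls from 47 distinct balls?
C(47,43) = 47!/(43!×4!) = 178365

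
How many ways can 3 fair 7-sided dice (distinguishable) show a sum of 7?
Coefficient of x^7 in (x + x² + ... + x^7)^3. By inclusion-exclusion on dice exceeding 7: Σ_j (-1)^j C(3,j)·C(7-1-7j, 2) = C(3,0)·C(6,2) = 1·15 = 15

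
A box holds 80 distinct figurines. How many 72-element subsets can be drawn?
C(80,72) = 80!/(72!×8!) = 28987537150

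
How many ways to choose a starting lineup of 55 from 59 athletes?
C(59,55) = 59!/(55!×4!) = 455126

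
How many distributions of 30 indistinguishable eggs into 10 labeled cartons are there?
C(30+10-1, 10-1) = C(39, 9) = 211915132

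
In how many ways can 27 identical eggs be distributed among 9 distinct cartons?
C(27+9-1, 9-1) = C(35, 8) = 23535820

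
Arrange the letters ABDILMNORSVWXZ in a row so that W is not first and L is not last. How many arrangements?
By inclusion-exclusion: 14! - 2×(14-1)! + (14-2)! = 87178291200 - 12454041600 + 479001600 = 75203251200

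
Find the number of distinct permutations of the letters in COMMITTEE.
9! / (1! × 1! × 2! × 1! × 2! × 2!) = 45360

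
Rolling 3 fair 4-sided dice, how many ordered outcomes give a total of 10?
Coefficient of x^10 in (x + x² + ... + x^4)^3. By inclusion-exclusion on dice exceeding 4: Σ_j (-1)^j C(3,j)·C(10-1-4j, 2) = C(3,0)·C(9,2) - C(3,1)·C(5,2) = 1·36 - 3·10 = 6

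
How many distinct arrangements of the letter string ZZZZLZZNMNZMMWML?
16! / (2! × 4! × 2! × 1! × 7!) = 43243200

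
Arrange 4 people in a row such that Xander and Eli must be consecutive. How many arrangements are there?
Treat the 2 as one block: (4-2+1)! × 2! = 6 × 2 = 12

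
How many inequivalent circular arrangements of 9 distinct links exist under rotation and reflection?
(9-1)!/2 = 40320/2 = 20160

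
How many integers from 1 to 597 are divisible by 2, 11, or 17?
⌊597/2⌋+⌊597/11⌋+⌊597/17⌋ - ⌊597/22⌋-⌊597/34⌋-⌊597/187⌋ + ⌊597/374⌋ = 298+54+35 - 27-17-3 + 1 = 341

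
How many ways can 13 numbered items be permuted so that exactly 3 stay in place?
Choose the 3 fixed points C(13,3) = 286, derange the rest: !10 = Σ_{j=0}^{10} (-1)^j·10!/j! = 3628800 - 3628800 + 1814400 - 604800 + 151200 - 30240 + 5040 - 720 + 90 - 10 + 1 = 1334961. Product = 286 × 1334961 = 381798846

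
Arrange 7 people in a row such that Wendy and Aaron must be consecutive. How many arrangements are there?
Treat the 2 as one block: (7-2+1)! × 2! = 720 × 2 = 1440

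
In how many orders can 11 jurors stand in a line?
11! = 39916800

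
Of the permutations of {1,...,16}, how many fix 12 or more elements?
Exactly j fixed points: C(16,j)·!(16-j); sum over j ≥ 12 (derangement numbers via !m = (m-1)·(!(m-1) + !(m-2)): !0..!4 = 1, 0, 1, 2, 9). Σ_{j=12}^{16} C(16,j)·!(16-j) = C(16,12)·!4 + C(16,13)·!3 + C(16,14)·!2 + C(16,15)·!1 + C(16,16)·!0 = 1820·9 + 560·2 + 120·1 + 16·0 + 1·1 = 17621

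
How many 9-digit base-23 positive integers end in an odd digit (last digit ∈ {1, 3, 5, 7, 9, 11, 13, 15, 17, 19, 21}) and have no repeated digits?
Last∈{1,3,5,7,9,11,13,15,17,19,21}. Last=0: 0. Last nonzero: 11×21×P(21,7) = 135377827200. Total = 135377827200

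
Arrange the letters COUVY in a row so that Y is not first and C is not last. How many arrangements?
By inclusion-exclusion: 5! - 2×(5-1)! + (5-2)! = 120 - 48 + 6 = 78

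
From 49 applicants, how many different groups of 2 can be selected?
C(49,2) = 49!/(2!×47!) = 1176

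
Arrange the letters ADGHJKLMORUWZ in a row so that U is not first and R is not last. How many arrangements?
By inclusion-exclusion: 13! - 2×(13-1)! + (13-2)! = 6227020800 - 958003200 + 39916800 = 5308934400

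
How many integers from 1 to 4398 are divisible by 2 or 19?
⌊4398/2⌋ + ⌊4398/19⌋ - ⌊4398/38⌋ = 2199 + 231 - 115 = 2315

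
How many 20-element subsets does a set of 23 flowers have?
C(23,20) = 23!/(20!×3!) = 1771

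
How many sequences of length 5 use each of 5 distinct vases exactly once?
5! = 120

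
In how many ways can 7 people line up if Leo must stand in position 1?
Fix one position: (7-1)! = 720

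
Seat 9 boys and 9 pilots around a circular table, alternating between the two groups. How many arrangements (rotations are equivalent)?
Fix one of the boys: (9-1)! ways for the remaining boys, × 9! ways for the pilots = 40320 × 362880 = 14631321600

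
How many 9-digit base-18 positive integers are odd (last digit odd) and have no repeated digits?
Last∈{1,3,5,7,9,11,13,15,17}. Last=0: 0. Last nonzero: 9×16×P(16,7) = 8302694400. Total = 8302694400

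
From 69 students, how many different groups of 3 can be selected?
C(69,3) = 69!/(3!×66!) = 52394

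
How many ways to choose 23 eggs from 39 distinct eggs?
C(39,23) = 39!/(23!×16!) = 37711260990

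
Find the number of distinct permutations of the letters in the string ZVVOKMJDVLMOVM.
14! / (1! × 1! × 1! × 2! × 1! × 3! × 4! × 1!) = 302702400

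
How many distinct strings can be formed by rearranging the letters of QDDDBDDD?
8! / (1! × 6! × 1!) = 56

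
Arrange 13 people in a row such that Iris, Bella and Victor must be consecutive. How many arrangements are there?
Treat the 3 as one block: (13-3+1)! × 3! = 39916800 × 6 = 239500800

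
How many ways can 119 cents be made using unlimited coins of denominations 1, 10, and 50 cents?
Coefficient of x^119 in 1/(1-x^1) · 1/(1-x^10) · 1/(1-x^50). Case on j = number of 50-cent coins (j = 0..2); remainder r = 119 - 50j is made from {1,10} in ⌊r/10⌋+1 ways. r = 119, 69, 19 → 12 + 7 + 2 = 21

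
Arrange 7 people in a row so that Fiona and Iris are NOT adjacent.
Total - adjacent = 7! - (7-1)!×2 = 5040 - 1440 = 3600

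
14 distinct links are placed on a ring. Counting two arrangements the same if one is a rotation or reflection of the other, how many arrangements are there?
(14-1)!/2 = 6227020800/2 = 3113510400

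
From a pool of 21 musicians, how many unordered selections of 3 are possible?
C(21,3) = 21!/(3!×18!) = 1330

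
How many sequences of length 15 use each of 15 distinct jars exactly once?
15! = 1307674368000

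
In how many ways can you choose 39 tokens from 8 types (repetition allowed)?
C(39+8-1, 8-1) = C(46, 7) = 53524680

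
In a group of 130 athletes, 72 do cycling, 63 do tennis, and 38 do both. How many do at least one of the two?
|A∪B| = |A| + |B| - |A∩B| = 72 + 63 - 38 = 97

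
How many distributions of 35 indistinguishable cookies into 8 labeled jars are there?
C(35+8-1, 8-1) = C(42, 7) = 26978328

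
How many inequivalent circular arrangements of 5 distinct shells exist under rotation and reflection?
(5-1)!/2 = 24/2 = 12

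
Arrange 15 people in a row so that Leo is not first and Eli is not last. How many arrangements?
By inclusion-exclusion: 15! - 2×(15-1)! + (15-2)! = 1307674368000 - 174356582400 + 6227020800 = 1139544806400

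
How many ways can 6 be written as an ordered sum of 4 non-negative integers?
C(6+4-1, 4-1) = C(9, 3) = 84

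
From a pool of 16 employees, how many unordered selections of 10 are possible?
C(16,10) = 16!/(10!×6!) = 8008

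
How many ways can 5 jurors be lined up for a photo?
5! = 120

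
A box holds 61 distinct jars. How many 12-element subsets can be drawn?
C(61,12) = 61!/(12!×49!) = 1742058970275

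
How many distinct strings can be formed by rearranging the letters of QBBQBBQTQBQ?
11! / (5! × 1! × 5!) = 2772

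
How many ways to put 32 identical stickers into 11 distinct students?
C(32+11-1, 11-1) = C(42, 10) = 1471442973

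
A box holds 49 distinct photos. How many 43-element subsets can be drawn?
C(49,43) = 49!/(43!×6!) = 13983816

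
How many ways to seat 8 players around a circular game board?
Circular: fix one position, arrange the rest. (8-1)! = 5040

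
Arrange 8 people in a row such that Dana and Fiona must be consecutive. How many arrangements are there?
Treat the 2 as one block: (8-2+1)! × 2! = 5040 × 2 = 10080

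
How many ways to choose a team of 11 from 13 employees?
C(13,11) = 13!/(11!×2!) = 78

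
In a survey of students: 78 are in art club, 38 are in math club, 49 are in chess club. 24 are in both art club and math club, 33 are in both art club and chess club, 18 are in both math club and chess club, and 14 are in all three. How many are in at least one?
|A∪B∪C| = 78+38+49-24-33-18+14 = 104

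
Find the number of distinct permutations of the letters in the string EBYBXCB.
7! / (1! × 1! × 1! × 1! × 3!) = 840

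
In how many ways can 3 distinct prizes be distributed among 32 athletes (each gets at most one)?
P(32,3) = 32!/(32-3)! = 29760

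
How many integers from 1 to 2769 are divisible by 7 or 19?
⌊2769/7⌋ + ⌊2769/19⌋ - ⌊2769/133⌋ = 395 + 145 - 20 = 520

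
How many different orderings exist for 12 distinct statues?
12! = 479001600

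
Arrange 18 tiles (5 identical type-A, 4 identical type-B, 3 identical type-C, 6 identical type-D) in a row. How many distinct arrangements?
18! / (5! × 4! × 3! × 6!) = 514594080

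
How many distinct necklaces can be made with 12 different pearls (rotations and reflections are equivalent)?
(12-1)!/2 = 39916800/2 = 19958400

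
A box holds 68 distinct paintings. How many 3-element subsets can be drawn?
C(68,3) = 68!/(3!×65!) = 50116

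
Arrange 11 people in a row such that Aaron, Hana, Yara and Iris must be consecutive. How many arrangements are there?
Treat the 4 as one block: (11-4+1)! × 4! = 40320 × 24 = 967680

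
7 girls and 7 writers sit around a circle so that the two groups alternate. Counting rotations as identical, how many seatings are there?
Fix one of the girls: (7-1)! ways for the remaining girls, × 7! ways for the writers = 720 × 5040 = 3628800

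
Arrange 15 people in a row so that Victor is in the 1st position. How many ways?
Fix one position: (15-1)! = 87178291200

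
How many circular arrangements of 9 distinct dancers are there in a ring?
Circular: fix one position, arrange the rest. (9-1)! = 40320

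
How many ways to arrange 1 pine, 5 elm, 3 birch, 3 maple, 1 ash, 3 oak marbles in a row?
16! / (1! × 5! × 3! × 3! × 1! × 3!) = 807206400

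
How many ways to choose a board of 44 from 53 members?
C(53,44) = 53!/(44!×9!) = 4431613550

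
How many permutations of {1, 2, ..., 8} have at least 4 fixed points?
Exactly j fixed points: C(8,j)·!(8-j); sum over j ≥ 4 (derangement numbers via !m = (m-1)·(!(m-1) + !(m-2)): !0..!4 = 1, 0, 1, 2, 9). Σ_{j=4}^{8} C(8,j)·!(8-j) = C(8,4)·!4 + C(8,5)·!3 + C(8,6)·!2 + C(8,7)·!1 + C(8,8)·!0 = 70·9 + 56·2 + 28·1 + 8·0 + 1·1 = 771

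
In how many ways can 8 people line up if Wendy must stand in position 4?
Fix one position: (8-1)! = 5040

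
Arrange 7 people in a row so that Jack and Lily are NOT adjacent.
Total - adjacent = 7! - (7-1)!×2 = 5040 - 1440 = 3600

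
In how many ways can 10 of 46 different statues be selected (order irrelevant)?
C(46,10) = 46!/(10!×36!) = 4076350421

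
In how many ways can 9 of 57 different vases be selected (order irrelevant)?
C(57,9) = 57!/(9!×48!) = 8996462475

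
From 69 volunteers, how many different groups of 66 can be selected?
C(69,66) = 69!/(66!×3!) = 52394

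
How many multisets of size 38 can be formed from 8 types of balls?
C(38+8-1, 8-1) = C(45, 7) = 45379620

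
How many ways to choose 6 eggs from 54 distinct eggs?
C(54,6) = 54!/(6!×48!) = 25827165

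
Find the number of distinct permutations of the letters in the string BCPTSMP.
7! / (2! × 1! × 1! × 1! × 1! × 1!) = 2520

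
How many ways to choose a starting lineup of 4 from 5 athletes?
C(5,4) = 5!/(4!×1!) = 5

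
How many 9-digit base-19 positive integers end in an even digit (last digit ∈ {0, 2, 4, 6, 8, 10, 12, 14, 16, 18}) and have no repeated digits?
Last∈{0,2,4,6,8,10,12,14,16,18}. Last=0: 1764322560. Last nonzero: 9×17×P(17,7) = 14996741760. Total = 16761064320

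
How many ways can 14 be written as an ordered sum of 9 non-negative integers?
C(14+9-1, 9-1) = C(22, 8) = 319770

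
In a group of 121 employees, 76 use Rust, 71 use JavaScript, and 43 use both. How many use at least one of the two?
|A∪B| = |A| + |B| - |A∩B| = 76 + 71 - 43 = 104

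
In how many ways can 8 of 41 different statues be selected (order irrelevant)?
C(41,8) = 41!/(8!×33!) = 95548245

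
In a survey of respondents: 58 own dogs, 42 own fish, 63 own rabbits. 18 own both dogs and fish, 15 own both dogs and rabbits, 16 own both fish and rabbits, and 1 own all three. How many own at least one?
|A∪B∪C| = 58+42+63-18-15-16+1 = 115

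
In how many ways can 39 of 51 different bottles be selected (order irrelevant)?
C(51,39) = 51!/(39!×12!) = 158753389900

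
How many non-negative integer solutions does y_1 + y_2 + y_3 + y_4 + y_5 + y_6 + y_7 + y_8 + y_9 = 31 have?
C(31+9-1, 9-1) = C(39, 8) = 61523748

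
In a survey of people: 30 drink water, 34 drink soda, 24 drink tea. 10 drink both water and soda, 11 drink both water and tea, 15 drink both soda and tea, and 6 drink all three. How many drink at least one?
|A∪B∪C| = 30+34+24-10-11-15+6 = 58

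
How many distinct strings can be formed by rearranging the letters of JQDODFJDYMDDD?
13! / (1! × 1! × 1! × 6! × 1! × 2! × 1!) = 4324320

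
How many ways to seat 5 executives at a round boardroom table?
Circular: fix one position, arrange the rest. (5-1)! = 24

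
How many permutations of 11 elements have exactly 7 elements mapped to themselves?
Choose the 7 fixed points C(11,7) = 330, derange the rest: !4 = Σ_{j=0}^{4} (-1)^j·4!/j! = 24 - 24 + 12 - 4 + 1 = 9. Product = 330 × 9 = 2970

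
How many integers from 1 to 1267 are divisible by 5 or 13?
⌊1267/5⌋ + ⌊1267/13⌋ - ⌊1267/65⌋ = 253 + 97 - 19 = 331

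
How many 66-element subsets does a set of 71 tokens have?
C(71,66) = 71!/(66!×5!) = 13019909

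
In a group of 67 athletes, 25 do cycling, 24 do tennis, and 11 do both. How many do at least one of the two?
|A∪B| = |A| + |B| - |A∩B| = 25 + 24 - 11 = 38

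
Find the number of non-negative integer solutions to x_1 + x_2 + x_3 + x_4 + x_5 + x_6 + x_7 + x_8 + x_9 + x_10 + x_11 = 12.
C(12+11-1, 11-1) = C(22, 10) = 646646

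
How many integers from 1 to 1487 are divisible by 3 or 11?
⌊1487/3⌋ + ⌊1487/11⌋ - ⌊1487/33⌋ = 495 + 135 - 45 = 585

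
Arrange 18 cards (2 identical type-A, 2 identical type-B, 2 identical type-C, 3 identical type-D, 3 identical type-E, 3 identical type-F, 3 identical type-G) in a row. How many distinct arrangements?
18! / (2! × 2! × 2! × 3! × 3! × 3! × 3!) = 617512896000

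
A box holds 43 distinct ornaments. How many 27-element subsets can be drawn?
C(43,27) = 43!/(27!×16!) = 265182149218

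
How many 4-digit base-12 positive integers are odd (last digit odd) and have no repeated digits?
Last∈{1,3,5,7,9,11}. Last=0: 0. Last nonzero: 6×10×P(10,2) = 5400. Total = 5400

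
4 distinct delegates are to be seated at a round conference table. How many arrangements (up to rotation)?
Circular: fix one position, arrange the rest. (4-1)! = 6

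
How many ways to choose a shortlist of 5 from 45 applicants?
C(45,5) = 45!/(5!×40!) = 1221759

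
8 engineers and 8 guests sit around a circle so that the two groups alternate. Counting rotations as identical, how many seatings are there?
Fix one of the engineers: (8-1)! ways for the remaining engineers, × 8! ways for the guests = 5040 × 40320 = 203212800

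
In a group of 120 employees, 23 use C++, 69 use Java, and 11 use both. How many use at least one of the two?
|A∪B| = |A| + |B| - |A∩B| = 23 + 69 - 11 = 81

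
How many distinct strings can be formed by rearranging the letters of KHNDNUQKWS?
10! / (1! × 2! × 1! × 1! × 1! × 1! × 1! × 2!) = 907200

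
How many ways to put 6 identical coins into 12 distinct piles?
C(6+12-1, 12-1) = C(17, 11) = 12376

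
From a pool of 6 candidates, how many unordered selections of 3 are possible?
C(6,3) = 6!/(3!×3!) = 20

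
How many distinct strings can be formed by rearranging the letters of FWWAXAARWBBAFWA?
15! / (1! × 5! × 2! × 1! × 2! × 4!) = 113513400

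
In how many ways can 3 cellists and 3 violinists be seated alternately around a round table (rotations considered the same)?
Fix one of the cellists: (3-1)! ways for the remaining cellists, × 3! ways for the violinists = 2 × 6 = 12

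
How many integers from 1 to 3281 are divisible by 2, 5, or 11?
⌊3281/2⌋+⌊3281/5⌋+⌊3281/11⌋ - ⌊3281/10⌋-⌊3281/22⌋-⌊3281/55⌋ + ⌊3281/110⌋ = 1640+656+298 - 328-149-59 + 29 = 2087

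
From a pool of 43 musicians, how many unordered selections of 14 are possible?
C(43,14) = 43!/(14!×29!) = 78378960360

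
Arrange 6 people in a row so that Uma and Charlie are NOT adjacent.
Total - adjacent = 6! - (6-1)!×2 = 720 - 240 = 480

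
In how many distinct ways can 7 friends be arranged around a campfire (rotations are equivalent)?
Circular: fix one position, arrange the rest. (7-1)! = 720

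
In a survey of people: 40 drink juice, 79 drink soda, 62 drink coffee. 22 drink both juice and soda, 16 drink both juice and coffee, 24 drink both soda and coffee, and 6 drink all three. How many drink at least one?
|A∪B∪C| = 40+79+62-22-16-24+6 = 125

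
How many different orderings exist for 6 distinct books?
6! = 720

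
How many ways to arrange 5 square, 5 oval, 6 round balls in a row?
16! / (5! × 5! × 6!) = 2018016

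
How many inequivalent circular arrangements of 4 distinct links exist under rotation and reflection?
(4-1)!/2 = 6/2 = 3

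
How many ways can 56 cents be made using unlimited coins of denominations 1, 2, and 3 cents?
Coefficient of x^56 in 1/(1-x^1) · 1/(1-x^2) · 1/(1-x^3). Case on j = number of 3-cent coins (j = 0..18); remainder r = 56 - 3j is made from {1,2} in ⌊r/2⌋+1 ways. r = 56, 53, 50, 47, 44, 41, 38, 35, 32, 29, 26, 23, 20, 17, 14, 11, 8, 5, 2 → 29 + 27 + 26 + 24 + 23 + 21 + 20 + 18 + 17 + 15 + 14 + 12 + 11 + 9 + 8 + 6 + 5 + 3 + 2 = 290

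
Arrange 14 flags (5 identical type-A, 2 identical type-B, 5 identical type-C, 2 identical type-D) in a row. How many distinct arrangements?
14! / (5! × 2! × 5! × 2!) = 1513512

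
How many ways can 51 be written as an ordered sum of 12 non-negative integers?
C(51+12-1, 12-1) = C(62, 11) = 508271323092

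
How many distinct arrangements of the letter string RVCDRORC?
8! / (1! × 2! × 1! × 1! × 3!) = 3360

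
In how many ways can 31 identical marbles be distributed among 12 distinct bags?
C(31+12-1, 12-1) = C(42, 11) = 4280561376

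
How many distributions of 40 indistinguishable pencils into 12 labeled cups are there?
C(40+12-1, 12-1) = C(51, 11) = 47626016970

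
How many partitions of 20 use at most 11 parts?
By conjugation, equals partitions of 20 into parts ≤ 11. Let r_j(i) = number of partitions of i into parts ≤ j, for i = 0..20. r_1(i) = 1 for all i; r_j(i) = r_{j-1}(i) + r_j(i-j). Rows j = 2..11: ≤2: 1 1 2 2 3 3 4 4 5 5 6 6 7 7 8 8 9 9 10 10 11; ≤3: 1 1 2 3 4 5 7 8 10 12 14 16 19 21 24 27 30 33 37 40 44; ≤4: 1 1 2 3 5 6 9 11 15 18 23 27 34 39 47 54 64 72 84 94 108; ≤5: 1 1 2 3 5 7 10 13 18 23 30 37 47 57 70 84 101 119 141 164 192; ≤6: 1 1 2 3 5 7 11 14 20 26 35 44 58 71 90 110 136 163 199 235 282; ≤7: 1 1 2 3 5 7 11 15 21 28 38 49 65 82 105 131 164 201 248 300 364; ≤8: 1 1 2 3 5 7 11 15 22 29 40 52 70 89 116 146 186 230 288 352 434; ≤9: 1 1 2 3 5 7 11 15 22 30 41 54 73 94 123 157 201 252 318 393 488; ≤10: 1 1 2 3 5 7 11 15 22 30 42 55 75 97 128 164 212 267 340 423 530; ≤11: 1 1 2 3 5 7 11 15 22 30 42 56 76 99 131 169 219 278 355 445 560. r_11(20) = 560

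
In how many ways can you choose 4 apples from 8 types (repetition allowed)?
C(4+8-1, 8-1) = C(11, 7) = 330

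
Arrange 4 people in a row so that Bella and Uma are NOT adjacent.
Total - adjacent = 4! - (4-1)!×2 = 24 - 12 = 12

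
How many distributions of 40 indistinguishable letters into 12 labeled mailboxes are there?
C(40+12-1, 12-1) = C(51, 11) = 47626016970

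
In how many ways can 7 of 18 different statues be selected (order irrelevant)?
C(18,7) = 18!/(7!×11!) = 31824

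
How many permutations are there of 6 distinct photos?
6! = 720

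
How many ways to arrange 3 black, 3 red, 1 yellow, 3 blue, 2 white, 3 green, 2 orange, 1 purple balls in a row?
18! / (3! × 3! × 1! × 3! × 2! × 3! × 2! × 1!) = 1235025792000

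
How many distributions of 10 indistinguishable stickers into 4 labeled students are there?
C(10+4-1, 4-1) = C(13, 3) = 286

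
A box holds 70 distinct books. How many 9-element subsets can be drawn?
C(70,9) = 70!/(9!×61!) = 65033528560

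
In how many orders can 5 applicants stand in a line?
5! = 120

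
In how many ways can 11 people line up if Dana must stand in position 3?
Fix one position: (11-1)! = 3628800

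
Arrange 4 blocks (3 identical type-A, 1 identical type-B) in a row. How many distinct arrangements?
4! / (3! × 1!) = 4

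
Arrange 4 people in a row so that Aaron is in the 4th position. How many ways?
Fix one position: (4-1)! = 6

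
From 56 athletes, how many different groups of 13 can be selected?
C(56,13) = 56!/(13!×43!) = 1889912732400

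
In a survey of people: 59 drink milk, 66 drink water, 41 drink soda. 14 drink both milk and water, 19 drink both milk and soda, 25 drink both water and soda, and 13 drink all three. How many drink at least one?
|A∪B∪C| = 59+66+41-14-19-25+13 = 121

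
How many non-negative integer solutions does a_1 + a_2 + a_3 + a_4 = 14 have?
C(14+4-1, 4-1) = C(17, 3) = 680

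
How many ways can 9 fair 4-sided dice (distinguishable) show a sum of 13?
Coefficient of x^13 in (x + x² + ... + x^4)^9. By inclusion-exclusion on dice exceeding 4: Σ_j (-1)^j C(9,j)·C(13-1-4j, 8) = C(9,0)·C(12,8) - C(9,1)·C(8,8) = 1·495 - 9·1 = 486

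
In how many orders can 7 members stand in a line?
7! = 5040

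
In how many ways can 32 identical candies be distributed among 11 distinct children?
C(32+11-1, 11-1) = C(42, 10) = 1471442973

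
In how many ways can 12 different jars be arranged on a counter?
12! = 479001600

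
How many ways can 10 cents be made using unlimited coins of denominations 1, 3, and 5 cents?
Coefficient of x^10 in 1/(1-x^1) · 1/(1-x^3) · 1/(1-x^5). Case on j = number of 5-cent coins (j = 0..2); remainder r = 10 - 5j is made from {1,3} in ⌊r/3⌋+1 ways. r = 10, 5, 0 → 4 + 2 + 1 = 7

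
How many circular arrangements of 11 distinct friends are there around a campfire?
Circular: fix one position, arrange the rest. (11-1)! = 3628800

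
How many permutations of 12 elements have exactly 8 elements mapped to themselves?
Choose the 8 fixed points C(12,8) = 495, derange the rest: !4 = Σ_{j=0}^{4} (-1)^j·4!/j! = 24 - 24 + 12 - 4 + 1 = 9. Product = 495 × 9 = 4455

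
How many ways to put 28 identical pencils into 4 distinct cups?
C(28+4-1, 4-1) = C(31, 3) = 4495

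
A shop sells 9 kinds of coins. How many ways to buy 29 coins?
C(29+9-1, 9-1) = C(37, 8) = 38608020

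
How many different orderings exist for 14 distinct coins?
14! = 87178291200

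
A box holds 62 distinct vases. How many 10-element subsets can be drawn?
C(62,10) = 62!/(10!×52!) = 107518933731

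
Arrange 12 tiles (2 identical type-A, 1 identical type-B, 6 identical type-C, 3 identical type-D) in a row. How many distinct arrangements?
12! / (2! × 1! × 6! × 3!) = 55440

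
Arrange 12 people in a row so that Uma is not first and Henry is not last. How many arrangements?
By inclusion-exclusion: 12! - 2×(12-1)! + (12-2)! = 479001600 - 79833600 + 3628800 = 402796800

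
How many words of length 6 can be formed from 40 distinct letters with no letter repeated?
P(40,6) = 40!/(40-6)! = 2763633600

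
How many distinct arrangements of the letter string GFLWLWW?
7! / (2! × 3! × 1! × 1!) = 420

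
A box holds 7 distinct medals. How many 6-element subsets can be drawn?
C(7,6) = 7!/(6!×1!) = 7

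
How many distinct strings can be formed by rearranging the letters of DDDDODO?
7! / (5! × 2!) = 21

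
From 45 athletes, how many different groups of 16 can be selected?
C(45,16) = 45!/(16!×29!) = 646626422970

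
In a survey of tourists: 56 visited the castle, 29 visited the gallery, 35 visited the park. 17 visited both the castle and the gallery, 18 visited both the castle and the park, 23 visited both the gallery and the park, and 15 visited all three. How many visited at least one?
|A∪B∪C| = 56+29+35-17-18-23+15 = 77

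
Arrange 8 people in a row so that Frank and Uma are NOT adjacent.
Total - adjacent = 8! - (8-1)!×2 = 40320 - 10080 = 30240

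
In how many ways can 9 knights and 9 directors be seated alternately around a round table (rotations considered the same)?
Fix one of the knights: (9-1)! ways for the remaining knights, × 9! ways for the directors = 40320 × 362880 = 14631321600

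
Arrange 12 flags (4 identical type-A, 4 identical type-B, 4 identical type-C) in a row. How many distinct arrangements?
12! / (4! × 4! × 4!) = 34650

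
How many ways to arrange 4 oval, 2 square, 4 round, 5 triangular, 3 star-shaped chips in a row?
18! / (4! × 2! × 4! × 5! × 3!) = 7718911200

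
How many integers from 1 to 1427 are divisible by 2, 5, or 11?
⌊1427/2⌋+⌊1427/5⌋+⌊1427/11⌋ - ⌊1427/10⌋-⌊1427/22⌋-⌊1427/55⌋ + ⌊1427/110⌋ = 713+285+129 - 142-64-25 + 12 = 908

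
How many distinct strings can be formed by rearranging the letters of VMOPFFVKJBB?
11! / (1! × 1! × 1! × 2! × 2! × 2! × 1! × 1!) = 4989600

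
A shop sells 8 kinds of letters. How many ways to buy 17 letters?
C(17+8-1, 8-1) = C(24, 7) = 346104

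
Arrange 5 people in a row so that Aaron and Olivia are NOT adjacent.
Total - adjacent = 5! - (5-1)!×2 = 120 - 48 = 72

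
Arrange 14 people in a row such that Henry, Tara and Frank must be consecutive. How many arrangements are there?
Treat the 3 as one block: (14-3+1)! × 3! = 479001600 × 6 = 2874009600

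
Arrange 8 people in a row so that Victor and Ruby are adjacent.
Treat as block: (8-1)! × 2! = 5040 × 2 = 10080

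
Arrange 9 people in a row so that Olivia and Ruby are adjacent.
Treat as block: (9-1)! × 2! = 40320 × 2 = 80640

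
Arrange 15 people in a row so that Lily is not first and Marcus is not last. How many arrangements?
By inclusion-exclusion: 15! - 2×(15-1)! + (15-2)! = 1307674368000 - 174356582400 + 6227020800 = 1139544806400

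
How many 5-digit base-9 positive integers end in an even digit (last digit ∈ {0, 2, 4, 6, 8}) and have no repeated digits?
Last∈{0,2,4,6,8}. Last=0: 1680. Last nonzero: 4×7×P(7,3) = 5880. Total = 7560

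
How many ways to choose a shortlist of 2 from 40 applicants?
C(40,2) = 40!/(2!×38!) = 780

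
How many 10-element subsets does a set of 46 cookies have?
C(46,10) = 46!/(10!×36!) = 4076350421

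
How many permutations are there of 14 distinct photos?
14! = 87178291200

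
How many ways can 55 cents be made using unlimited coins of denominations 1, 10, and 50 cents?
Coefficient of x^55 in 1/(1-x^1) · 1/(1-x^10) · 1/(1-x^50). Case on j = number of 50-cent coins (j = 0..1); remainder r = 55 - 50j is made from {1,10} in ⌊r/10⌋+1 ways. r = 55, 5 → 6 + 1 = 7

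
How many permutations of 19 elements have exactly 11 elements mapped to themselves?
Choose the 11 fixed points C(19,11) = 75582, derange the rest: !8 = Σ_{j=0}^{8} (-1)^j·8!/j! = 40320 - 40320 + 20160 - 6720 + 1680 - 336 + 56 - 8 + 1 = 14833. Product = 75582 × 14833 = 1121107806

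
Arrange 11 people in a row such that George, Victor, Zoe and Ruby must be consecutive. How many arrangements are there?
Treat the 4 as one block: (11-4+1)! × 4! = 40320 × 24 = 967680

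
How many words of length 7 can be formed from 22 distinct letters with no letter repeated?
P(22,7) = 22!/(22-7)! = 859541760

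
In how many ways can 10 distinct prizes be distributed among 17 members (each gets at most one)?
P(17,10) = 17!/(17-10)! = 70572902400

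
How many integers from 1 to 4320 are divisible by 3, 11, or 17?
⌊4320/3⌋+⌊4320/11⌋+⌊4320/17⌋ - ⌊4320/33⌋-⌊4320/51⌋-⌊4320/187⌋ + ⌊4320/561⌋ = 1440+392+254 - 130-84-23 + 7 = 1856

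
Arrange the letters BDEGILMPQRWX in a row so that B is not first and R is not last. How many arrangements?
By inclusion-exclusion: 12! - 2×(12-1)! + (12-2)! = 479001600 - 79833600 + 3628800 = 402796800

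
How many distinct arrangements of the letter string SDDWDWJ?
7! / (3! × 1! × 2! × 1!) = 420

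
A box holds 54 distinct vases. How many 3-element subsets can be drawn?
C(54,3) = 54!/(3!×51!) = 24804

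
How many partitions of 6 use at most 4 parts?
By conjugation, equals partitions of 6 into parts ≤ 4. Let r_j(i) = number of partitions of i into parts ≤ j, for i = 0..6. r_1(i) = 1 for all i; r_j(i) = r_{j-1}(i) + r_j(i-j). Rows j = 2..4: ≤2: 1 1 2 2 3 3 4; ≤3: 1 1 2 3 4 5 7; ≤4: 1 1 2 3 5 6 9. r_4(6) = 9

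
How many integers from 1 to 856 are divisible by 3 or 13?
⌊856/3⌋ + ⌊856/13⌋ - ⌊856/39⌋ = 285 + 65 - 21 = 329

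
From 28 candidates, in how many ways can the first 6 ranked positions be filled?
P(28,6) = 28!/(28-6)! = 271252800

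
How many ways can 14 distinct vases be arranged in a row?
14! = 87178291200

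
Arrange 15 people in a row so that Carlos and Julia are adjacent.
Treat as block: (15-1)! × 2! = 87178291200 × 2 = 174356582400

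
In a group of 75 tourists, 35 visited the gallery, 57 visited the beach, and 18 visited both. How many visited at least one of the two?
|A∪B| = |A| + |B| - |A∩B| = 35 + 57 - 18 = 74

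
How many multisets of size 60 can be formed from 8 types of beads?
C(60+8-1, 8-1) = C(67, 7) = 869648208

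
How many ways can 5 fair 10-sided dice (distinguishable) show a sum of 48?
Coefficient of x^48 in (x + x² + ... + x^10)^5. By inclusion-exclusion on dice exceeding 10: Σ_j (-1)^j C(5,j)·C(48-1-10j, 4) = C(5,0)·C(47,4) - C(5,1)·C(37,4) + C(5,2)·C(27,4) - C(5,3)·C(17,4) + C(5,4)·C(7,4) = 1·178365 - 5·66045 + 10·17550 - 10·2380 + 5·35 = 15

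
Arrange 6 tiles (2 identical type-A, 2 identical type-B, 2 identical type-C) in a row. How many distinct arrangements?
6! / (2! × 2! × 2!) = 90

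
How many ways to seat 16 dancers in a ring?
Circular: fix one position, arrange the rest. (16-1)! = 1307674368000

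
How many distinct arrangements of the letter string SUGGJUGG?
8! / (1! × 2! × 1! × 4!) = 840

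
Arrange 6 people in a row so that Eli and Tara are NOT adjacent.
Total - adjacent = 6! - (6-1)!×2 = 720 - 240 = 480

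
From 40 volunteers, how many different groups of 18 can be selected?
C(40,18) = 40!/(18!×22!) = 113380261800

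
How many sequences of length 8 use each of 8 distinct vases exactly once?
8! = 40320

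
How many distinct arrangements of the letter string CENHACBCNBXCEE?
14! / (4! × 1! × 1! × 2! × 1! × 3! × 2!) = 151351200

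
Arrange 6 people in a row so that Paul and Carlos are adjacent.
Treat as block: (6-1)! × 2! = 120 × 2 = 240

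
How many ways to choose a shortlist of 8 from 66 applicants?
C(66,8) = 66!/(8!×58!) = 5743572120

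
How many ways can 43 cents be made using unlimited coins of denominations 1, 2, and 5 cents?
Coefficient of x^43 in 1/(1-x^1) · 1/(1-x^2) · 1/(1-x^5). Case on j = number of 5-cent coins (j = 0..8); remainder r = 43 - 5j is made from {1,2} in ⌊r/2⌋+1 ways. r = 43, 38, 33, 28, 23, 18, 13, 8, 3 → 22 + 20 + 17 + 15 + 12 + 10 + 7 + 5 + 2 = 110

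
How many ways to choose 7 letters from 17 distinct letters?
C(17,7) = 17!/(7!×10!) = 19448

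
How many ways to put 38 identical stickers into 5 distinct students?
C(38+5-1, 5-1) = C(42, 4) = 111930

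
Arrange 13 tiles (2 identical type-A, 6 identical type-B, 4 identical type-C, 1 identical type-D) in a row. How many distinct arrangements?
13! / (2! × 6! × 4! × 1!) = 180180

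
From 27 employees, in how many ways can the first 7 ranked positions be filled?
P(27,7) = 27!/(27-7)! = 4475671200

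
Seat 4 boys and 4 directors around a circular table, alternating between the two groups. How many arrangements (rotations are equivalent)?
Fix one of the boys: (4-1)! ways for the remaining boys, × 4! ways for the directors = 6 × 24 = 144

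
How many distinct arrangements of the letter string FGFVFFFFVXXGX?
13! / (3! × 2! × 6! × 2!) = 360360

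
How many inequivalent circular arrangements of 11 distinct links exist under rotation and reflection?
(11-1)!/2 = 3628800/2 = 1814400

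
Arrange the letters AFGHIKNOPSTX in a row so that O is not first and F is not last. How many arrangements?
By inclusion-exclusion: 12! - 2×(12-1)! + (12-2)! = 479001600 - 79833600 + 3628800 = 402796800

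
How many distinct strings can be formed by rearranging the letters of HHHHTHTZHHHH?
12! / (2! × 1! × 9!) = 660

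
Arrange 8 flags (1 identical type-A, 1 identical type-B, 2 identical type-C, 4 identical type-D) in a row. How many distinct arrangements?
8! / (1! × 1! × 2! × 4!) = 840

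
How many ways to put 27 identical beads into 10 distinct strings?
C(27+10-1, 10-1) = C(36, 9) = 94143280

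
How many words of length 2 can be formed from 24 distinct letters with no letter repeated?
P(24,2) = 24!/(24-2)! = 552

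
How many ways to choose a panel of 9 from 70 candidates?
C(70,9) = 70!/(9!×61!) = 65033528560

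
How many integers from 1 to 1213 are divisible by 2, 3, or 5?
⌊1213/2⌋+⌊1213/3⌋+⌊1213/5⌋ - ⌊1213/6⌋-⌊1213/10⌋-⌊1213/15⌋ + ⌊1213/30⌋ = 606+404+242 - 202-121-80 + 40 = 889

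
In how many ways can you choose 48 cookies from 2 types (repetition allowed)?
C(48+2-1, 2-1) = C(49, 1) = 49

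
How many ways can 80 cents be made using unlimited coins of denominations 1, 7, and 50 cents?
Coefficient of x^80 in 1/(1-x^1) · 1/(1-x^7) · 1/(1-x^50). Case on j = number of 50-cent coins (j = 0..1); remainder r = 80 - 50j is made from {1,7} in ⌊r/7⌋+1 ways. r = 80, 30 → 12 + 5 = 17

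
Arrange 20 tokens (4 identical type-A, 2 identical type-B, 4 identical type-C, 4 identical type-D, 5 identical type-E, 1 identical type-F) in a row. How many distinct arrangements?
20! / (4! × 2! × 4! × 4! × 5! × 1!) = 733296564000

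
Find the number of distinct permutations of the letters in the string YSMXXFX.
7! / (1! × 3! × 1! × 1! × 1!) = 840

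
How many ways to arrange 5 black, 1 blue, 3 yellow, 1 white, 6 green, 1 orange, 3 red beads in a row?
20! / (5! × 1! × 3! × 1! × 6! × 1! × 3!) = 782183001600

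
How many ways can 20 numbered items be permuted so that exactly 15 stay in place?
Choose the 15 fixed points C(20,15) = 15504, derange the rest: !5 = Σ_{j=0}^{5} (-1)^j·5!/j! = 120 - 120 + 60 - 20 + 5 - 1 = 44. Product = 15504 × 44 = 682176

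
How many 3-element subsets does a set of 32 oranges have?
C(32,3) = 32!/(3!×29!) = 4960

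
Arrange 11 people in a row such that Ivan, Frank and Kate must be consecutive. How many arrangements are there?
Treat the 3 as one block: (11-3+1)! × 3! = 362880 × 6 = 2177280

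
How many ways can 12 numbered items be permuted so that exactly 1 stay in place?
Choose the 1 fixed point C(12,1) = 12, derange the rest: !11 = Σ_{j=0}^{11} (-1)^j·11!/j! = 39916800 - 39916800 + 19958400 - 6652800 + 1663200 - 332640 + 55440 - 7920 + 990 - 110 + 11 - 1 = 14684570. Product = 12 × 14684570 = 176214840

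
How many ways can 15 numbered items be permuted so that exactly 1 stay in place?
Choose the 1 fixed point C(15,1) = 15, derange the rest: !14 = Σ_{j=0}^{14} (-1)^j·14!/j! = 87178291200 - 87178291200 + 43589145600 - 14529715200 + 3632428800 - 726485760 + 121080960 - 17297280 + 2162160 - 240240 + 24024 - 2184 + 182 - 14 + 1 = 32071101049. Product = 15 × 32071101049 = 481066515735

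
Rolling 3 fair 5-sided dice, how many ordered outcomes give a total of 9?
Coefficient of x^9 in (x + x² + ... + x^5)^3. By inclusion-exclusion on dice exceeding 5: Σ_j (-1)^j C(3,j)·C(9-1-5j, 2) = C(3,0)·C(8,2) - C(3,1)·C(3,2) = 1·28 - 3·3 = 19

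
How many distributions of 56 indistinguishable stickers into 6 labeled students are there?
C(56+6-1, 6-1) = C(61, 5) = 5949147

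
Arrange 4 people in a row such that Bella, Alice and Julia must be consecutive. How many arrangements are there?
Treat the 3 as one block: (4-3+1)! × 3! = 2 × 6 = 12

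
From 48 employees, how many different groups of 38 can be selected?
C(48,38) = 48!/(38!×10!) = 6540715896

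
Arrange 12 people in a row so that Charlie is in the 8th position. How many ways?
Fix one position: (12-1)! = 39916800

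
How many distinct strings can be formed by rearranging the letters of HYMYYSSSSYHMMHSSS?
17! / (3! × 7! × 3! × 4!) = 81681600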